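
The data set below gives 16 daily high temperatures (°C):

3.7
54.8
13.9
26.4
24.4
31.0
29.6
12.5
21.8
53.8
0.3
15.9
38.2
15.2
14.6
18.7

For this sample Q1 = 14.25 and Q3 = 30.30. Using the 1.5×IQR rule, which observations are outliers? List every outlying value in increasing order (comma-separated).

54.8

IQR = Q3 − Q1 = 30.30 − 14.25 = 16.05.
Lower fence = Q1 − 1.5·IQR = 14.25 − 24.075 = -9.825.
Upper fence = Q3 + 1.5·IQR = 30.30 + 24.075 = 54.375.
54.8 > 54.375 → outlier.
All remaining values lie within [-9.825, 54.375].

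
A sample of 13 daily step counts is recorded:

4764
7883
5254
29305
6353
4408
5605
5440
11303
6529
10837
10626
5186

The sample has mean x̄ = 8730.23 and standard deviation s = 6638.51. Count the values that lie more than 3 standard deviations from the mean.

Cutoffs: x̄ ± 3s = [-11185.30, 28645.76].
Outside the cutoffs: 29305.

1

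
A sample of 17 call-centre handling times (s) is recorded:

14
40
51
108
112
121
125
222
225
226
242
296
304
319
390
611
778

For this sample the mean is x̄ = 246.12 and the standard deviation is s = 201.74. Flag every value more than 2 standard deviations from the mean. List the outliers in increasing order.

778

Cutoffs at x̄ ± 2s: 246.12 ± 2·201.74 = [-157.36, 649.60].
778: z = 2.64, |z| > 2 → outlier.
Every other value lies within [-157.36, 649.60].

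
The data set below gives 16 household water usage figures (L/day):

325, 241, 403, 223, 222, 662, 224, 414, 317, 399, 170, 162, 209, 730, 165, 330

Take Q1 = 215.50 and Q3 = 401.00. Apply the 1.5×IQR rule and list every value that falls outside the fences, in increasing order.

IQR = Q3 − Q1 = 401.00 − 215.50 = 185.50.
Lower fence = Q1 − 1.5·IQR = 215.50 − 278.25 = -62.75.
Upper fence = Q3 + 1.5·IQR = 401.00 + 278.25 = 679.25.
730 > 679.25 → outlier.
All remaining values lie within [-62.75, 679.25].

730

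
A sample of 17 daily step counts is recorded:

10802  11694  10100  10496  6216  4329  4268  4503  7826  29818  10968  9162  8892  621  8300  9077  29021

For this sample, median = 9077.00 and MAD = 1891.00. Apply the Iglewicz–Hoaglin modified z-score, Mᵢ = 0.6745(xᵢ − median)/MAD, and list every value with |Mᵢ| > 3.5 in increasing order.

29021, 29818

|Mᵢ| > 3.5 ⇔ |xᵢ − 9077.00| > 3.5·1891.00/0.6745 = 9812.45.
So outliers lie outside [-735.45, 18889.45].
29021: M = 7.11 → outlier.
29818: M = 7.40 → outlier.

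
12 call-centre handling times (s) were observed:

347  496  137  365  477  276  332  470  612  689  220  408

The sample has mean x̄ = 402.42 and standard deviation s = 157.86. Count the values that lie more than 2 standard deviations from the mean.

Cutoffs: x̄ ± 2s = [86.70, 718.14].
Every value lies within the cutoffs.

0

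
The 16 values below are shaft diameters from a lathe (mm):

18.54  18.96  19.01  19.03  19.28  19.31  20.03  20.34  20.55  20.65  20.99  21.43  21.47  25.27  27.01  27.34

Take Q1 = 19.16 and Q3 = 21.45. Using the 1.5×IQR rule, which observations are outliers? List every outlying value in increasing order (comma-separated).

25.27, 27.01, 27.34

IQR = Q3 − Q1 = 21.45 − 19.16 = 2.29.
Lower fence = Q1 − 1.5·IQR = 19.16 − 3.435 = 15.725.
Upper fence = Q3 + 1.5·IQR = 21.45 + 3.435 = 24.885.
25.27 > 24.885 → outlier.
27.01 > 24.885 → outlier.
27.34 > 24.885 → outlier.
All remaining values lie within [15.725, 24.885].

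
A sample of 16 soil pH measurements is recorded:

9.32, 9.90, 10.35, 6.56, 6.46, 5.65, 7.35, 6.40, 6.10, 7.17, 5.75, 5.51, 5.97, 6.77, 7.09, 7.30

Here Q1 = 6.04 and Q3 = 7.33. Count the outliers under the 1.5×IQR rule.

3

IQR = 1.29; fences at 6.04 − 1.935 = 4.105 and 7.33 + 1.935 = 9.265.
Outside the cutoffs: 9.32, 9.90, 10.35.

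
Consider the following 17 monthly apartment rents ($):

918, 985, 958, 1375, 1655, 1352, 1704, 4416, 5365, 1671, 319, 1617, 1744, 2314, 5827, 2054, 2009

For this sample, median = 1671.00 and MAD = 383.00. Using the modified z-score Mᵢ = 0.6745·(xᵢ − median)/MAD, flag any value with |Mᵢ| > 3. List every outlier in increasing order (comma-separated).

|Mᵢ| > 3 ⇔ |xᵢ − 1671.00| > 3·383.00/0.6745 = 1703.48.
So outliers lie outside [-32.48, 3374.48].
4416: M = 4.83 → outlier.
5365: M = 6.51 → outlier.
5827: M = 7.32 → outlier.

4416, 5365, 5827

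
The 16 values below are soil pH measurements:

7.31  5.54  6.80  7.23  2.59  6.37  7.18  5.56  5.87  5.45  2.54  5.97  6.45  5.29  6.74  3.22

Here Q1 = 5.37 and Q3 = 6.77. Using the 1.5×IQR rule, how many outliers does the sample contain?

IQR = 1.40; fences at 5.37 − 2.10 = 3.27 and 6.77 + 2.10 = 8.87.
Outside the cutoffs: 2.54, 2.59, 3.22.

3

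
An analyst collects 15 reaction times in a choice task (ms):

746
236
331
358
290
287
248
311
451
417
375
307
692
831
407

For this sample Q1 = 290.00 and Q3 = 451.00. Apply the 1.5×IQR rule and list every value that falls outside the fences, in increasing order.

IQR = Q3 − Q1 = 451.00 − 290.00 = 161.00.
Lower fence = Q1 − 1.5·IQR = 290.00 − 241.50 = 48.50.
Upper fence = Q3 + 1.5·IQR = 451.00 + 241.50 = 692.50.
746 > 692.50 → outlier.
831 > 692.50 → outlier.
All remaining values lie within [48.50, 692.50].

746, 831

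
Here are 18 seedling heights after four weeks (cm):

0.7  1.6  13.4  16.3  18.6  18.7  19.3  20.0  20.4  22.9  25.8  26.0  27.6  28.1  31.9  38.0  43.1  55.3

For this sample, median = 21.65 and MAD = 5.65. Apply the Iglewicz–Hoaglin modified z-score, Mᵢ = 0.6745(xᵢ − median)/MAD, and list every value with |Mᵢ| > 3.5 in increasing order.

|Mᵢ| > 3.5 ⇔ |xᵢ − 21.65| > 3.5·5.65/0.6745 = 29.32.
So outliers lie outside [-7.67, 50.97].
55.3: M = 4.02 → outlier.

55.3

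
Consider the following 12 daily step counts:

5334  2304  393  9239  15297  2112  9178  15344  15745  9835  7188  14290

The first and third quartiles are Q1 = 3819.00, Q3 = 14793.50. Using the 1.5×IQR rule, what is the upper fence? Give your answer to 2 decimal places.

IQR = Q3 − Q1 = 14793.50 − 3819.00 = 10974.50.
Lower fence = Q1 − 1.5·IQR = 3819.00 − 16461.75 = -12642.75.
Upper fence = Q3 + 1.5·IQR = 14793.50 + 16461.75 = 31255.25.

31255.25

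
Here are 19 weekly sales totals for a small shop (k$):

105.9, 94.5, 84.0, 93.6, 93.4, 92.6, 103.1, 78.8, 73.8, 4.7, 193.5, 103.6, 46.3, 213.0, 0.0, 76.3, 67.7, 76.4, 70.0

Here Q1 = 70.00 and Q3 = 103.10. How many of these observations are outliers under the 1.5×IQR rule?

4

IQR = 33.10; fences at 70.00 − 49.65 = 20.35 and 103.10 + 49.65 = 152.75.
Outside the cutoffs: 0.0, 4.7, 193.5, 213.0.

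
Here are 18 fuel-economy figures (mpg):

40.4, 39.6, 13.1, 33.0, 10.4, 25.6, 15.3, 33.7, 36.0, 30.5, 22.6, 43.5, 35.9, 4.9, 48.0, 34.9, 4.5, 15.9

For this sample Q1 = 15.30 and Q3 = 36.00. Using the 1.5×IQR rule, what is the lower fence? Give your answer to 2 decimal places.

-15.75

IQR = Q3 − Q1 = 36.00 − 15.30 = 20.70.
Lower fence = Q1 − 1.5·IQR = 15.30 − 31.05 = -15.75.
Upper fence = Q3 + 1.5·IQR = 36.00 + 31.05 = 67.05.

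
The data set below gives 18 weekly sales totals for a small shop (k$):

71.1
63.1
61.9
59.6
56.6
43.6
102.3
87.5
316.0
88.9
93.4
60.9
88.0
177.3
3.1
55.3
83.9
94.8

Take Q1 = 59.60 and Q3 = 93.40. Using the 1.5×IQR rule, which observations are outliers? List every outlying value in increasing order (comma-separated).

3.1, 177.3, 316.0

IQR = Q3 − Q1 = 93.40 − 59.60 = 33.80.
Lower fence = Q1 − 1.5·IQR = 59.60 − 50.70 = 8.90.
Upper fence = Q3 + 1.5·IQR = 93.40 + 50.70 = 144.10.
3.1 < 8.90 → outlier.
177.3 > 144.10 → outlier.
316.0 > 144.10 → outlier.
All remaining values lie within [8.90, 144.10].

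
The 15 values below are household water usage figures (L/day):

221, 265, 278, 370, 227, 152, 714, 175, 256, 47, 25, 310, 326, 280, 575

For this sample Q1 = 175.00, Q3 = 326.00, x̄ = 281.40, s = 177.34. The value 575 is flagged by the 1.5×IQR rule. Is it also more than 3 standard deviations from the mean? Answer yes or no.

z = (575 − 281.40) / 177.34 = 1.66.
|z| = 1.66 ≤ 3.

no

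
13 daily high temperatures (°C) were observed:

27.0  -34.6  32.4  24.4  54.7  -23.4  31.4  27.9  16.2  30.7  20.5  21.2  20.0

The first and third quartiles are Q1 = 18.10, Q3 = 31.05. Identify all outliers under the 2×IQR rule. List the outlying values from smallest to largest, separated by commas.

IQR = Q3 − Q1 = 31.05 − 18.10 = 12.95.
Lower fence = Q1 − 2·IQR = 18.10 − 25.90 = -7.80.
Upper fence = Q3 + 2·IQR = 31.05 + 25.90 = 56.95.
-34.6 < -7.80 → outlier.
-23.4 < -7.80 → outlier.
All remaining values lie within [-7.80, 56.95].

-34.6, -23.4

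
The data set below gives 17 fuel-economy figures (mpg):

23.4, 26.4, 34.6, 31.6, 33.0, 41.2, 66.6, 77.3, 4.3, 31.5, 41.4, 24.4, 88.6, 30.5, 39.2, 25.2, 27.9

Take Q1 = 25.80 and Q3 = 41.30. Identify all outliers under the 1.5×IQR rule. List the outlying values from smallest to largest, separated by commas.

IQR = Q3 − Q1 = 41.30 − 25.80 = 15.50.
Lower fence = Q1 − 1.5·IQR = 25.80 − 23.25 = 2.55.
Upper fence = Q3 + 1.5·IQR = 41.30 + 23.25 = 64.55.
66.6 > 64.55 → outlier.
77.3 > 64.55 → outlier.
88.6 > 64.55 → outlier.
All remaining values lie within [2.55, 64.55].

66.6, 77.3, 88.6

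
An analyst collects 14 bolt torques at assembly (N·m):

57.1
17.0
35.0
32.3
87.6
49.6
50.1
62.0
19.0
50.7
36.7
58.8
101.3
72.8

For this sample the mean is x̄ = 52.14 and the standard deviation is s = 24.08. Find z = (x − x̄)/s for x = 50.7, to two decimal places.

z = (50.7 − 52.14) / 24.08 = -0.06.

-0.06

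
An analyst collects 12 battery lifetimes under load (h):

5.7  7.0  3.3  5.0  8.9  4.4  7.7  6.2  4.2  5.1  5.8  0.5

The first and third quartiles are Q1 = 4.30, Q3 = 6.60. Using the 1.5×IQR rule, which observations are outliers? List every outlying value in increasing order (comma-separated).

IQR = Q3 − Q1 = 6.60 − 4.30 = 2.30.
Lower fence = Q1 − 1.5·IQR = 4.30 − 3.45 = 0.85.
Upper fence = Q3 + 1.5·IQR = 6.60 + 3.45 = 10.05.
0.5 < 0.85 → outlier.
All remaining values lie within [0.85, 10.05].

0.5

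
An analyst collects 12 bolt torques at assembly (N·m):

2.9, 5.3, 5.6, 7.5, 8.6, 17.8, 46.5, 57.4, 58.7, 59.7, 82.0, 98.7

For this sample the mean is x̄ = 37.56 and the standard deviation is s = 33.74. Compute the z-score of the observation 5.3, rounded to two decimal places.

z = (5.3 − 37.56) / 33.74 = -0.96.

-0.96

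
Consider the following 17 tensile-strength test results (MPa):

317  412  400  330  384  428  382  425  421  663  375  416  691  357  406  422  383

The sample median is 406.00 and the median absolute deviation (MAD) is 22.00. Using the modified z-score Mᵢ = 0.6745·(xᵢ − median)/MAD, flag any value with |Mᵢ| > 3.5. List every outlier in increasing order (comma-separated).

663, 691

|Mᵢ| > 3.5 ⇔ |xᵢ − 406.00| > 3.5·22.00/0.6745 = 114.16.
So outliers lie outside [291.84, 520.16].
663: M = 7.88 → outlier.
691: M = 8.74 → outlier.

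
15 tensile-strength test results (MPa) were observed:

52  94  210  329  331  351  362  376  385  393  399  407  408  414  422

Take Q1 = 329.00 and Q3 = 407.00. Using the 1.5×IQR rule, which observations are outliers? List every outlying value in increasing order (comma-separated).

52, 94, 210

IQR = Q3 − Q1 = 407.00 − 329.00 = 78.00.
Lower fence = Q1 − 1.5·IQR = 329.00 − 117.00 = 212.00.
Upper fence = Q3 + 1.5·IQR = 407.00 + 117.00 = 524.00.
52 < 212.00 → outlier.
94 < 212.00 → outlier.
210 < 212.00 → outlier.
All remaining values lie within [212.00, 524.00].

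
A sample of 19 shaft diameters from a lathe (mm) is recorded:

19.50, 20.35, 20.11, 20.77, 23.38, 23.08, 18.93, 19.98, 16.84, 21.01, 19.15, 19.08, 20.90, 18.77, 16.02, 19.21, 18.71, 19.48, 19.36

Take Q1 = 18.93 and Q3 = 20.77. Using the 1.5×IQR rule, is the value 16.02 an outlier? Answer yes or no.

IQR = Q3 − Q1 = 20.77 − 18.93 = 1.84.
Lower fence = Q1 − 1.5·IQR = 18.93 − 2.76 = 16.17.
Upper fence = Q3 + 1.5·IQR = 20.77 + 2.76 = 23.53.
16.02 lies below the lower fence.

yes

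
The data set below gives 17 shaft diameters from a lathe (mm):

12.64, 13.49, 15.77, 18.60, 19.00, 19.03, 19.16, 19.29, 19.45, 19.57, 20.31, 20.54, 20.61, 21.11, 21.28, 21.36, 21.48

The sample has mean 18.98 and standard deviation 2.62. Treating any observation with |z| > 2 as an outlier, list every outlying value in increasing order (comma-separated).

12.64, 13.49

Cutoffs at x̄ ± 2s: 18.98 ± 2·2.62 = [13.74, 24.22].
12.64: z = -2.42, |z| > 2 → outlier.
13.49: z = -2.10, |z| > 2 → outlier.
Every other value lies within [13.74, 24.22].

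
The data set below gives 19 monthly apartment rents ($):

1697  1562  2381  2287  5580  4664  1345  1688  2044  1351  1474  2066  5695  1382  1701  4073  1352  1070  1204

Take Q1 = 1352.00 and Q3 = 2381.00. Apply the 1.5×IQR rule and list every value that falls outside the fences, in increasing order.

4073, 4664, 5580, 5695

IQR = Q3 − Q1 = 2381.00 − 1352.00 = 1029.00.
Lower fence = Q1 − 1.5·IQR = 1352.00 − 1543.50 = -191.50.
Upper fence = Q3 + 1.5·IQR = 2381.00 + 1543.50 = 3924.50.
4073 > 3924.50 → outlier.
4664 > 3924.50 → outlier.
5580 > 3924.50 → outlier.
5695 > 3924.50 → outlier.
All remaining values lie within [-191.50, 3924.50].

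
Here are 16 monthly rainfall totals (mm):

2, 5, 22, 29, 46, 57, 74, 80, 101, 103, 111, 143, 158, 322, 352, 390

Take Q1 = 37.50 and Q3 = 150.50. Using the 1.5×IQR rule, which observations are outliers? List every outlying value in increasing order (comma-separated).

322, 352, 390

IQR = Q3 − Q1 = 150.50 − 37.50 = 113.00.
Lower fence = Q1 − 1.5·IQR = 37.50 − 169.50 = -132.00.
Upper fence = Q3 + 1.5·IQR = 150.50 + 169.50 = 320.00.
322 > 320.00 → outlier.
352 > 320.00 → outlier.
390 > 320.00 → outlier.
All remaining values lie within [-132.00, 320.00].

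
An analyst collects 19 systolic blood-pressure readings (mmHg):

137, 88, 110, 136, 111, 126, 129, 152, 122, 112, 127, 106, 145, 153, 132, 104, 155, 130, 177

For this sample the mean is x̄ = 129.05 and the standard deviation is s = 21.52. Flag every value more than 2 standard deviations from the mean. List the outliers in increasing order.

177

Cutoffs at x̄ ± 2s: 129.05 ± 2·21.52 = [86.01, 172.09].
177: z = 2.23, |z| > 2 → outlier.
Every other value lies within [86.01, 172.09].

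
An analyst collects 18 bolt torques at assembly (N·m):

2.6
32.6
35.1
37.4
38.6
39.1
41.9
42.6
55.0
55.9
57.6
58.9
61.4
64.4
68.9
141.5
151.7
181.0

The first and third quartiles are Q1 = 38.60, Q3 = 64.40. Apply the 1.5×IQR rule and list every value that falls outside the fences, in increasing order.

IQR = Q3 − Q1 = 64.40 − 38.60 = 25.80.
Lower fence = Q1 − 1.5·IQR = 38.60 − 38.70 = -0.10.
Upper fence = Q3 + 1.5·IQR = 64.40 + 38.70 = 103.10.
141.5 > 103.10 → outlier.
151.7 > 103.10 → outlier.
181.0 > 103.10 → outlier.
All remaining values lie within [-0.10, 103.10].

141.5, 151.7, 181.0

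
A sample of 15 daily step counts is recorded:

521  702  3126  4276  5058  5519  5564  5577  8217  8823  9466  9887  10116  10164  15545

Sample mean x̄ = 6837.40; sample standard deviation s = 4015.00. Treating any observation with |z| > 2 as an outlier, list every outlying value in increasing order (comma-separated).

15545

Cutoffs at x̄ ± 2s: 6837.40 ± 2·4015.00 = [-1192.60, 14867.40].
15545: z = 2.17, |z| > 2 → outlier.
Every other value lies within [-1192.60, 14867.40].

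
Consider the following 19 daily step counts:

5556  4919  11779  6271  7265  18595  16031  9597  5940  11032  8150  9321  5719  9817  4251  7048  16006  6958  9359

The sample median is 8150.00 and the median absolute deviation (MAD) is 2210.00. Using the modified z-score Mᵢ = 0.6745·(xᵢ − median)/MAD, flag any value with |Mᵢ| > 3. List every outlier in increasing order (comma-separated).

18595

|Mᵢ| > 3 ⇔ |xᵢ − 8150.00| > 3·2210.00/0.6745 = 9829.50.
So outliers lie outside [-1679.50, 17979.50].
18595: M = 3.19 → outlier.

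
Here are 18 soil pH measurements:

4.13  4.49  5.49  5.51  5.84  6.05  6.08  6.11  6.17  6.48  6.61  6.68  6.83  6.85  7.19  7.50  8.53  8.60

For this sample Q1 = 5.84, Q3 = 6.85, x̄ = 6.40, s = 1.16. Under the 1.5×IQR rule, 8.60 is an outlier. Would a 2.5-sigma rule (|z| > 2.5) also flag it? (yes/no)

z = (8.60 − 6.40) / 1.16 = 1.90.
|z| = 1.90 ≤ 2.5.

no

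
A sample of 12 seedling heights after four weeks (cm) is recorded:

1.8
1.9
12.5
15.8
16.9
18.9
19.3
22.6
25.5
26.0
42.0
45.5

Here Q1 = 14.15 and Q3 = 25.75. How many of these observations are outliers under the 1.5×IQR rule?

1

IQR = 11.60; fences at 14.15 − 17.40 = -3.25 and 25.75 + 17.40 = 43.15.
Outside the cutoffs: 45.5.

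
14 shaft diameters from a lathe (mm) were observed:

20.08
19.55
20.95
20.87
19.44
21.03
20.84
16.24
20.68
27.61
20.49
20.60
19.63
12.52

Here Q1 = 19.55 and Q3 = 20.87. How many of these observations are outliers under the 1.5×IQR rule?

3

IQR = 1.32; fences at 19.55 − 1.98 = 17.57 and 20.87 + 1.98 = 22.85.
Outside the cutoffs: 12.52, 16.24, 27.61.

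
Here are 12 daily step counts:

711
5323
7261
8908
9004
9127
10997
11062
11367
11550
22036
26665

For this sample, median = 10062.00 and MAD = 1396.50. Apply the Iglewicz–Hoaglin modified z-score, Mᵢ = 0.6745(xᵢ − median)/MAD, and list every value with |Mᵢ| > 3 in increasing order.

711, 22036, 26665

|Mᵢ| > 3 ⇔ |xᵢ − 10062.00| > 3·1396.50/0.6745 = 6211.27.
So outliers lie outside [3850.73, 16273.27].
711: M = -4.52 → outlier.
22036: M = 5.78 → outlier.
26665: M = 8.02 → outlier.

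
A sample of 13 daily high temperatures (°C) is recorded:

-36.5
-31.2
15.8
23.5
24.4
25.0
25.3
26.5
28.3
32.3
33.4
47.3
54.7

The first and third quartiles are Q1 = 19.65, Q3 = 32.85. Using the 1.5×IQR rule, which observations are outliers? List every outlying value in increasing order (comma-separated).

IQR = Q3 − Q1 = 32.85 − 19.65 = 13.20.
Lower fence = Q1 − 1.5·IQR = 19.65 − 19.80 = -0.15.
Upper fence = Q3 + 1.5·IQR = 32.85 + 19.80 = 52.65.
-36.5 < -0.15 → outlier.
-31.2 < -0.15 → outlier.
54.7 > 52.65 → outlier.
All remaining values lie within [-0.15, 52.65].

-36.5, -31.2, 54.7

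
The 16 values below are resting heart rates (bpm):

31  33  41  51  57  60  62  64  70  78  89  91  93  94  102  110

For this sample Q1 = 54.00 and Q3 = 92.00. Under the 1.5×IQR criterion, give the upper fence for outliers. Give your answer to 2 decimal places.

149.00

IQR = Q3 − Q1 = 92.00 − 54.00 = 38.00.
Lower fence = Q1 − 1.5·IQR = 54.00 − 57.00 = -3.00.
Upper fence = Q3 + 1.5·IQR = 92.00 + 57.00 = 149.00.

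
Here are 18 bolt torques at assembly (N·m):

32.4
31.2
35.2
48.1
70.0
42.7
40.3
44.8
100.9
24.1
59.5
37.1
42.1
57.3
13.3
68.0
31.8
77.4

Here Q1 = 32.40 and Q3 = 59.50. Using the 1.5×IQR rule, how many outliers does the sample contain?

IQR = 27.10; fences at 32.40 − 40.65 = -8.25 and 59.50 + 40.65 = 100.15.
Outside the cutoffs: 100.9.

1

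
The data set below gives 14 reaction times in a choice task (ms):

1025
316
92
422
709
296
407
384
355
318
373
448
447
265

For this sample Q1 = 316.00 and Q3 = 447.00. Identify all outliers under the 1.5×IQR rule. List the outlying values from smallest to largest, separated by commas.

92, 709, 1025

IQR = Q3 − Q1 = 447.00 − 316.00 = 131.00.
Lower fence = Q1 − 1.5·IQR = 316.00 − 196.50 = 119.50.
Upper fence = Q3 + 1.5·IQR = 447.00 + 196.50 = 643.50.
92 < 119.50 → outlier.
709 > 643.50 → outlier.
1025 > 643.50 → outlier.
All remaining values lie within [119.50, 643.50].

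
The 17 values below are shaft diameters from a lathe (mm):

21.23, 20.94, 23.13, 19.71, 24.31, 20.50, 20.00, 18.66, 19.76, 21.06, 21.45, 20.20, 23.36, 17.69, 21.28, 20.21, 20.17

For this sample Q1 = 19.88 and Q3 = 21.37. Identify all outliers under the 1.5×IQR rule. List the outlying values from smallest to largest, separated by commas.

IQR = Q3 − Q1 = 21.37 − 19.88 = 1.49.
Lower fence = Q1 − 1.5·IQR = 19.88 − 2.235 = 17.645.
Upper fence = Q3 + 1.5·IQR = 21.37 + 2.235 = 23.605.
24.31 > 23.605 → outlier.
All remaining values lie within [17.645, 23.605].

24.31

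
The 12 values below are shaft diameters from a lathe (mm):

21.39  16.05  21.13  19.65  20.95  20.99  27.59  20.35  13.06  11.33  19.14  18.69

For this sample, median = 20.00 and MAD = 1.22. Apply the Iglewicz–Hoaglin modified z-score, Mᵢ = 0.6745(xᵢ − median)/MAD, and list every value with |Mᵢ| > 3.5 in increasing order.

11.33, 13.06, 27.59

|Mᵢ| > 3.5 ⇔ |xᵢ − 20.00| > 3.5·1.22/0.6745 = 6.33.
So outliers lie outside [13.67, 26.33].
11.33: M = -4.79 → outlier.
13.06: M = -3.84 → outlier.
27.59: M = 4.20 → outlier.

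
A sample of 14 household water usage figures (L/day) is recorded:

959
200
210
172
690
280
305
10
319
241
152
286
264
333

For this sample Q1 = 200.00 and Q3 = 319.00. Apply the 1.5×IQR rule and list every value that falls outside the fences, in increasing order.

IQR = Q3 − Q1 = 319.00 − 200.00 = 119.00.
Lower fence = Q1 − 1.5·IQR = 200.00 − 178.50 = 21.50.
Upper fence = Q3 + 1.5·IQR = 319.00 + 178.50 = 497.50.
10 < 21.50 → outlier.
690 > 497.50 → outlier.
959 > 497.50 → outlier.
All remaining values lie within [21.50, 497.50].

10, 690, 959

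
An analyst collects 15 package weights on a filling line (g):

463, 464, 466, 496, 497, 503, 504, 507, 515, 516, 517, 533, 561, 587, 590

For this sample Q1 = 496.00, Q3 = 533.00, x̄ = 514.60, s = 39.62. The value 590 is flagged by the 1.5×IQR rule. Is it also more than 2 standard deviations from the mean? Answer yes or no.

no

z = (590 − 514.60) / 39.62 = 1.90.
|z| = 1.90 ≤ 2.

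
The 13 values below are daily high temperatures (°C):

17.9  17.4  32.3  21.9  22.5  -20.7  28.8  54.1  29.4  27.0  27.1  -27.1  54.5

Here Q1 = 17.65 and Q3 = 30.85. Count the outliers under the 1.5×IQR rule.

4

IQR = 13.20; fences at 17.65 − 19.80 = -2.15 and 30.85 + 19.80 = 50.65.
Outside the cutoffs: -27.1, -20.7, 54.1, 54.5.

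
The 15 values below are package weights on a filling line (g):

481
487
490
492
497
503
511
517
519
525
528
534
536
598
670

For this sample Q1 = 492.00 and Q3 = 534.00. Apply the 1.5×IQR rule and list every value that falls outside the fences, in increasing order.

IQR = Q3 − Q1 = 534.00 − 492.00 = 42.00.
Lower fence = Q1 − 1.5·IQR = 492.00 − 63.00 = 429.00.
Upper fence = Q3 + 1.5·IQR = 534.00 + 63.00 = 597.00.
598 > 597.00 → outlier.
670 > 597.00 → outlier.
All remaining values lie within [429.00, 597.00].

598, 670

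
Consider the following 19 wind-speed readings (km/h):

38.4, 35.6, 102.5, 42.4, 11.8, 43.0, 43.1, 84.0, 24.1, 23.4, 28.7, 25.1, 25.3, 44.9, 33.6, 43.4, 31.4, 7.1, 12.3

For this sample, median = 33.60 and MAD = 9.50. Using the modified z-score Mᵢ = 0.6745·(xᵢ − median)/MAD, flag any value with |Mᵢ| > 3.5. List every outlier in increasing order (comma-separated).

|Mᵢ| > 3.5 ⇔ |xᵢ − 33.60| > 3.5·9.50/0.6745 = 49.30.
So outliers lie outside [-15.70, 82.90].
84.0: M = 3.58 → outlier.
102.5: M = 4.89 → outlier.

84.0, 102.5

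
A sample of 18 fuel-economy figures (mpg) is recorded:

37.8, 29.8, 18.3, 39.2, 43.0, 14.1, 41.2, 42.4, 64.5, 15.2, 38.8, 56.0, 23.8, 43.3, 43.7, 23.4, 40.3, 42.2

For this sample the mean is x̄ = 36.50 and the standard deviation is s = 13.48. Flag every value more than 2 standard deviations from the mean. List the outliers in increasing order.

64.5

Cutoffs at x̄ ± 2s: 36.50 ± 2·13.48 = [9.54, 63.46].
64.5: z = 2.08, |z| > 2 → outlier.
Every other value lies within [9.54, 63.46].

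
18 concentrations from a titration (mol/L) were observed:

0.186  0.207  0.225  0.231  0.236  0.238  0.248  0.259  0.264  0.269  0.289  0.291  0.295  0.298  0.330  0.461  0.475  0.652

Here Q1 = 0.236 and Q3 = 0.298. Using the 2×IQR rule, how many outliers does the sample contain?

IQR = 0.062; fences at 0.236 − 0.124 = 0.112 and 0.298 + 0.124 = 0.422.
Outside the cutoffs: 0.461, 0.475, 0.652.

3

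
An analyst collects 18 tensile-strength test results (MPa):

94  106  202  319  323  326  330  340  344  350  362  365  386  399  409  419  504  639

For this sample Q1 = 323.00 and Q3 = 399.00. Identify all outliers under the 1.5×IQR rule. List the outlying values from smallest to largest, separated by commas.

IQR = Q3 − Q1 = 399.00 − 323.00 = 76.00.
Lower fence = Q1 − 1.5·IQR = 323.00 − 114.00 = 209.00.
Upper fence = Q3 + 1.5·IQR = 399.00 + 114.00 = 513.00.
94 < 209.00 → outlier.
106 < 209.00 → outlier.
202 < 209.00 → outlier.
639 > 513.00 → outlier.
All remaining values lie within [209.00, 513.00].

94, 106, 202, 639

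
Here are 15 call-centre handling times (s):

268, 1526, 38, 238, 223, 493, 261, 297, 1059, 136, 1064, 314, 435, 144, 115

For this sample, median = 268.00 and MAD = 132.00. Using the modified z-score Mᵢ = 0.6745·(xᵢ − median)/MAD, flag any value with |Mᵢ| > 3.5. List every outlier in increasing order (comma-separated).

1059, 1064, 1526

|Mᵢ| > 3.5 ⇔ |xᵢ − 268.00| > 3.5·132.00/0.6745 = 684.95.
So outliers lie outside [-416.95, 952.95].
1059: M = 4.04 → outlier.
1064: M = 4.07 → outlier.
1526: M = 6.43 → outlier.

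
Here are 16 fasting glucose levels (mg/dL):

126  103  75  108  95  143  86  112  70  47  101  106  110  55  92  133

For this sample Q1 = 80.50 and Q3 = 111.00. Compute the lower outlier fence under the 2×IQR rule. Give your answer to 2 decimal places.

19.50

IQR = Q3 − Q1 = 111.00 − 80.50 = 30.50.
Lower fence = Q1 − 2·IQR = 80.50 − 61.00 = 19.50.
Upper fence = Q3 + 2·IQR = 111.00 + 61.00 = 172.00.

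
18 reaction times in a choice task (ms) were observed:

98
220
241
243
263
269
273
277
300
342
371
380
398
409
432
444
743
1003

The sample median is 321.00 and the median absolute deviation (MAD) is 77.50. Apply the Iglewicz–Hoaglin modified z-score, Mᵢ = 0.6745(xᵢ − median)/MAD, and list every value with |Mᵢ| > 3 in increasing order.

743, 1003

|Mᵢ| > 3 ⇔ |xᵢ − 321.00| > 3·77.50/0.6745 = 344.70.
So outliers lie outside [-23.70, 665.70].
743: M = 3.67 → outlier.
1003: M = 5.94 → outlier.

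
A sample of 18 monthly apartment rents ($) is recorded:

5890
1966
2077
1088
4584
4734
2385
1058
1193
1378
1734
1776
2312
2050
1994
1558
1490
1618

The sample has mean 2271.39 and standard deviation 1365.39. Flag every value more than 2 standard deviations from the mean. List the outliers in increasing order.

5890

Cutoffs at x̄ ± 2s: 2271.39 ± 2·1365.39 = [-459.39, 5002.17].
5890: z = 2.65, |z| > 2 → outlier.
Every other value lies within [-459.39, 5002.17].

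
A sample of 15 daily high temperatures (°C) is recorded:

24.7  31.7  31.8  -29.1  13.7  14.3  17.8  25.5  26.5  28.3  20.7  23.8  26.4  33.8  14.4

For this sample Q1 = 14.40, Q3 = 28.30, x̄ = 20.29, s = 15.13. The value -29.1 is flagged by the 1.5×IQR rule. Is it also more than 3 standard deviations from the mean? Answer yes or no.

z = (-29.1 − 20.29) / 15.13 = -3.26.
|z| = 3.26 > 3.

yes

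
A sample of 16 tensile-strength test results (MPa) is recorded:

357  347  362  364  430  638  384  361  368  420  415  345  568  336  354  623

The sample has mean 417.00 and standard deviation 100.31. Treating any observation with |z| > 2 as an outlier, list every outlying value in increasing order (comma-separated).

623, 638

Cutoffs at x̄ ± 2s: 417.00 ± 2·100.31 = [216.38, 617.62].
623: z = 2.05, |z| > 2 → outlier.
638: z = 2.20, |z| > 2 → outlier.
Every other value lies within [216.38, 617.62].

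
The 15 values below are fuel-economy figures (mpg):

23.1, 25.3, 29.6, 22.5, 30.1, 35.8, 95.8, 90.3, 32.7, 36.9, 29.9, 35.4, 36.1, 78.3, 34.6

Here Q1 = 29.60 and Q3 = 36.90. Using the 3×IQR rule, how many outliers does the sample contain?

IQR = 7.30; fences at 29.60 − 21.90 = 7.70 and 36.90 + 21.90 = 58.80.
Outside the cutoffs: 78.3, 90.3, 95.8.

3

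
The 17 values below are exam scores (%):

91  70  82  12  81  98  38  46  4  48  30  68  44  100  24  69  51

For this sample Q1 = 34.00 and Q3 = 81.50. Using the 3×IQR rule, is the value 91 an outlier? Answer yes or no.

no

IQR = Q3 − Q1 = 81.50 − 34.00 = 47.50.
Lower fence = Q1 − 3·IQR = 34.00 − 142.50 = -108.50.
Upper fence = Q3 + 3·IQR = 81.50 + 142.50 = 224.00.
91 lies within [-108.50, 224.00].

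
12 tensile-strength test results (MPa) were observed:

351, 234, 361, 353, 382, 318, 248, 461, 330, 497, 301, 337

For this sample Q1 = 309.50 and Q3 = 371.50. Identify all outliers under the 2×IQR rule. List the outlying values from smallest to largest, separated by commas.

IQR = Q3 − Q1 = 371.50 − 309.50 = 62.00.
Lower fence = Q1 − 2·IQR = 309.50 − 124.00 = 185.50.
Upper fence = Q3 + 2·IQR = 371.50 + 124.00 = 495.50.
497 > 495.50 → outlier.
All remaining values lie within [185.50, 495.50].

497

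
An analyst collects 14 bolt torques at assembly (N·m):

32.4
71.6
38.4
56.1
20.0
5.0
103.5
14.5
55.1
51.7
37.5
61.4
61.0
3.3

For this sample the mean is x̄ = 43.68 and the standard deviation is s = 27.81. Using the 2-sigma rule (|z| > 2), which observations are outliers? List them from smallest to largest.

103.5

Cutoffs at x̄ ± 2s: 43.68 ± 2·27.81 = [-11.94, 99.30].
103.5: z = 2.15, |z| > 2 → outlier.
Every other value lies within [-11.94, 99.30].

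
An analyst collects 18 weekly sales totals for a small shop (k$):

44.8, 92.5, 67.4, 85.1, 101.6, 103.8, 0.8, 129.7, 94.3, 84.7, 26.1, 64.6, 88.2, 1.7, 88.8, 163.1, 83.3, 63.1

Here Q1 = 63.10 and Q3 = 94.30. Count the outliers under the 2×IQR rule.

IQR = 31.20; fences at 63.10 − 62.40 = 0.70 and 94.30 + 62.40 = 156.70.
Outside the cutoffs: 163.1.

1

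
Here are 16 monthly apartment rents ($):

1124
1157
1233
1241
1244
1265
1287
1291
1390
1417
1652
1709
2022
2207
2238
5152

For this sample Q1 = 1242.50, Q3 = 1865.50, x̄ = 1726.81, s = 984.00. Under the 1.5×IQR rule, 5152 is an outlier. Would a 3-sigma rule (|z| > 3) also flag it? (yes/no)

z = (5152 − 1726.81) / 984.00 = 3.48.
|z| = 3.48 > 3.

yes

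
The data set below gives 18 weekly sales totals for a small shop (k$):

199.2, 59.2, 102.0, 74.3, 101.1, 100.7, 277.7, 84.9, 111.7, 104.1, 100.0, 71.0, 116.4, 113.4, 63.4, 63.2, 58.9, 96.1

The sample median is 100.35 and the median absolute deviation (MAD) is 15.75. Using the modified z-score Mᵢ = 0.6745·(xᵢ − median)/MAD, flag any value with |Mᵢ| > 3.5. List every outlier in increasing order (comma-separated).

199.2, 277.7

|Mᵢ| > 3.5 ⇔ |xᵢ − 100.35| > 3.5·15.75/0.6745 = 81.73.
So outliers lie outside [18.62, 182.08].
199.2: M = 4.23 → outlier.
277.7: M = 7.60 → outlier.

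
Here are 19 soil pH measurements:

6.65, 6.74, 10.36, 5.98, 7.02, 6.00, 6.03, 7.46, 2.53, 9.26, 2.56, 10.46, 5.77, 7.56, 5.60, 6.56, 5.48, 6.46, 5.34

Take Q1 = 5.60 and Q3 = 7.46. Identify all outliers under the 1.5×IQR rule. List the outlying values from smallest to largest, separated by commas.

IQR = Q3 − Q1 = 7.46 − 5.60 = 1.86.
Lower fence = Q1 − 1.5·IQR = 5.60 − 2.79 = 2.81.
Upper fence = Q3 + 1.5·IQR = 7.46 + 2.79 = 10.25.
2.53 < 2.81 → outlier.
2.56 < 2.81 → outlier.
10.36 > 10.25 → outlier.
10.46 > 10.25 → outlier.
All remaining values lie within [2.81, 10.25].

2.53, 2.56, 10.36, 10.46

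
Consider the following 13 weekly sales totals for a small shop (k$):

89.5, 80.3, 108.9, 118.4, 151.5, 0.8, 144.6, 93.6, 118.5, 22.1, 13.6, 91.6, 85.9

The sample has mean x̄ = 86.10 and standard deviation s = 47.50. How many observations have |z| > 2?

Cutoffs: x̄ ± 2s = [-8.90, 181.10].
Every value lies within the cutoffs.

0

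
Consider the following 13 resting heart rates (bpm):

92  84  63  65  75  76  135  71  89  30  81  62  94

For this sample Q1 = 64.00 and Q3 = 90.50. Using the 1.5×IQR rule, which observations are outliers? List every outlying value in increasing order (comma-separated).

IQR = Q3 − Q1 = 90.50 − 64.00 = 26.50.
Lower fence = Q1 − 1.5·IQR = 64.00 − 39.75 = 24.25.
Upper fence = Q3 + 1.5·IQR = 90.50 + 39.75 = 130.25.
135 > 130.25 → outlier.
All remaining values lie within [24.25, 130.25].

135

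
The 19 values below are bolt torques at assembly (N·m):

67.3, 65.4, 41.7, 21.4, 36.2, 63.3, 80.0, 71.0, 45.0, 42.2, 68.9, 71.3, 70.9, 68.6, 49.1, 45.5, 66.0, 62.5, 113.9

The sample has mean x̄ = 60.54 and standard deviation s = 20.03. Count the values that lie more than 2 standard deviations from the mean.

Cutoffs: x̄ ± 2s = [20.48, 100.60].
Outside the cutoffs: 113.9.

1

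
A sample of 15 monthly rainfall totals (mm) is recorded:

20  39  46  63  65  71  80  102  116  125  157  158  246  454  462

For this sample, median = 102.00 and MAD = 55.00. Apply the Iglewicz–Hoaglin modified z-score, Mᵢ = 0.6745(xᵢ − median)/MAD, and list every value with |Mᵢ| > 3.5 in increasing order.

454, 462

|Mᵢ| > 3.5 ⇔ |xᵢ − 102.00| > 3.5·55.00/0.6745 = 285.40.
So outliers lie outside [-183.40, 387.40].
454: M = 4.32 → outlier.
462: M = 4.41 → outlier.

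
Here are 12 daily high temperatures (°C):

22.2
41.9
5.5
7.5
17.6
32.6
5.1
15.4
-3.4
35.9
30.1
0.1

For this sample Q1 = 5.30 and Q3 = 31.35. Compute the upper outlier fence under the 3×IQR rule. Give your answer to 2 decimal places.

109.50

IQR = Q3 − Q1 = 31.35 − 5.30 = 26.05.
Lower fence = Q1 − 3·IQR = 5.30 − 78.15 = -72.85.
Upper fence = Q3 + 3·IQR = 31.35 + 78.15 = 109.50.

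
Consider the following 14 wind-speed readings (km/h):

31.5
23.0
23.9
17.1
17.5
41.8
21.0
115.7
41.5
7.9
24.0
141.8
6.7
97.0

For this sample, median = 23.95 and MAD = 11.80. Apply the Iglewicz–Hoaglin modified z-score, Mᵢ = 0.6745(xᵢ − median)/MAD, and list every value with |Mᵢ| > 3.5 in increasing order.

97.0, 115.7, 141.8

|Mᵢ| > 3.5 ⇔ |xᵢ − 23.95| > 3.5·11.80/0.6745 = 61.23.
So outliers lie outside [-37.28, 85.18].
97.0: M = 4.18 → outlier.
115.7: M = 5.24 → outlier.
141.8: M = 6.74 → outlier.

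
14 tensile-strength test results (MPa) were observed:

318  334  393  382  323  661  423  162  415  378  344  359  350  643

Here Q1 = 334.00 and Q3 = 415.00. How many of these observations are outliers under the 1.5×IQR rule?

3

IQR = 81.00; fences at 334.00 − 121.50 = 212.50 and 415.00 + 121.50 = 536.50.
Outside the cutoffs: 162, 643, 661.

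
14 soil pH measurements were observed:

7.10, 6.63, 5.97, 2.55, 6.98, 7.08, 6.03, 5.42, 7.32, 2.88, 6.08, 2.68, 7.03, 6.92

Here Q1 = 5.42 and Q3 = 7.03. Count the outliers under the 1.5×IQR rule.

IQR = 1.61; fences at 5.42 − 2.415 = 3.005 and 7.03 + 2.415 = 9.445.
Outside the cutoffs: 2.55, 2.68, 2.88.

3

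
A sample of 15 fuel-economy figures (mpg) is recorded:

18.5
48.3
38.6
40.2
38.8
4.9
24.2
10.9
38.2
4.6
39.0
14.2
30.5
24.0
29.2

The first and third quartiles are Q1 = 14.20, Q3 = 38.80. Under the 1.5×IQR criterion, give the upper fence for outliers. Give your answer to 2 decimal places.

IQR = Q3 − Q1 = 38.80 − 14.20 = 24.60.
Lower fence = Q1 − 1.5·IQR = 14.20 − 36.90 = -22.70.
Upper fence = Q3 + 1.5·IQR = 38.80 + 36.90 = 75.70.

75.70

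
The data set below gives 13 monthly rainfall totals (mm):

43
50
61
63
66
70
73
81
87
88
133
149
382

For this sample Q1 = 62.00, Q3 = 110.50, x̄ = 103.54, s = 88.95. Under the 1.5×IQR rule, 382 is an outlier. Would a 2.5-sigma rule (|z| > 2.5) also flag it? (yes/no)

z = (382 − 103.54) / 88.95 = 3.13.
|z| = 3.13 > 2.5.

yes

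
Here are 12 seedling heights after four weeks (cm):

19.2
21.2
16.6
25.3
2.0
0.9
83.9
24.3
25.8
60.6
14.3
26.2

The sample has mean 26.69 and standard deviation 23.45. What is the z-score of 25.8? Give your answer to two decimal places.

z = (25.8 − 26.69) / 23.45 = -0.04.

-0.04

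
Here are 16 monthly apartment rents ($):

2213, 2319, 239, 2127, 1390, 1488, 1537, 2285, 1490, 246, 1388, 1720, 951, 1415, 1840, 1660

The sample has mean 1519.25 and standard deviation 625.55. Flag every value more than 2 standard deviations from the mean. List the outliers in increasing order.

Cutoffs at x̄ ± 2s: 1519.25 ± 2·625.55 = [268.15, 2770.35].
239: z = -2.05, |z| > 2 → outlier.
246: z = -2.04, |z| > 2 → outlier.
Every other value lies within [268.15, 2770.35].

239, 246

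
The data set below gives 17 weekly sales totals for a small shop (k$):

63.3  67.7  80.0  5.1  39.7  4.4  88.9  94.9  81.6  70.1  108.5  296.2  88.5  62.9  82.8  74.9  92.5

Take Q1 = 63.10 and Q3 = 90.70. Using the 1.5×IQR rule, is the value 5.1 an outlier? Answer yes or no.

yes

IQR = Q3 − Q1 = 90.70 − 63.10 = 27.60.
Lower fence = Q1 − 1.5·IQR = 63.10 − 41.40 = 21.70.
Upper fence = Q3 + 1.5·IQR = 90.70 + 41.40 = 132.10.
5.1 lies below the lower fence.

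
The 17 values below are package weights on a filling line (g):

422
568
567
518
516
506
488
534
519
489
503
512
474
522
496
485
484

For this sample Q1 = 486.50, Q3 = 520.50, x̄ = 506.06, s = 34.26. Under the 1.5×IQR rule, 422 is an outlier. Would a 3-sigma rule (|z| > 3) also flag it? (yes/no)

z = (422 − 506.06) / 34.26 = -2.45.
|z| = 2.45 ≤ 3.

no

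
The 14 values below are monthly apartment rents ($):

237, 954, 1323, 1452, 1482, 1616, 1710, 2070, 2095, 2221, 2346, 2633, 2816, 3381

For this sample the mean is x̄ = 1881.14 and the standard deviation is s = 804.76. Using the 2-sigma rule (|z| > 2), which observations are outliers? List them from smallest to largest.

237

Cutoffs at x̄ ± 2s: 1881.14 ± 2·804.76 = [271.62, 3490.66].
237: z = -2.04, |z| > 2 → outlier.
Every other value lies within [271.62, 3490.66].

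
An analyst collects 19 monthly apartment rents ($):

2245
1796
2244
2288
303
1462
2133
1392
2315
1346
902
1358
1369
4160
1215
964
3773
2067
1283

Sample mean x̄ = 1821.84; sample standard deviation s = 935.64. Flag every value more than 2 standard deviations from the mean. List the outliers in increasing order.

3773, 4160

Cutoffs at x̄ ± 2s: 1821.84 ± 2·935.64 = [-49.44, 3693.12].
3773: z = 2.09, |z| > 2 → outlier.
4160: z = 2.50, |z| > 2 → outlier.
Every other value lies within [-49.44, 3693.12].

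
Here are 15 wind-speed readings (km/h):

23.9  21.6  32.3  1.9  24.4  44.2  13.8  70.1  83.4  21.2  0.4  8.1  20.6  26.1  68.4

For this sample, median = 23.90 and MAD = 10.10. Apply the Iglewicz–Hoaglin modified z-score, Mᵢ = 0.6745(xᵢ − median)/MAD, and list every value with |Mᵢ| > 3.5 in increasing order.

|Mᵢ| > 3.5 ⇔ |xᵢ − 23.90| > 3.5·10.10/0.6745 = 52.41.
So outliers lie outside [-28.51, 76.31].
83.4: M = 3.97 → outlier.

83.4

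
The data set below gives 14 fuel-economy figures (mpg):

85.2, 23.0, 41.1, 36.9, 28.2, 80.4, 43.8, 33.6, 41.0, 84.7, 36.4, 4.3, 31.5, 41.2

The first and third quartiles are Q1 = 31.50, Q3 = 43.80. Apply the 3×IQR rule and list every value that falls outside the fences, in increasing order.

IQR = Q3 − Q1 = 43.80 − 31.50 = 12.30.
Lower fence = Q1 − 3·IQR = 31.50 − 36.90 = -5.40.
Upper fence = Q3 + 3·IQR = 43.80 + 36.90 = 80.70.
84.7 > 80.70 → outlier.
85.2 > 80.70 → outlier.
All remaining values lie within [-5.40, 80.70].

84.7, 85.2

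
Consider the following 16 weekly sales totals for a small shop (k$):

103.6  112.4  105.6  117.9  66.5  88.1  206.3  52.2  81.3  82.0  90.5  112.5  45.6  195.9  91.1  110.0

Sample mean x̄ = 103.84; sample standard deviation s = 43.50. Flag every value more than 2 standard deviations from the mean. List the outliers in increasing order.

Cutoffs at x̄ ± 2s: 103.84 ± 2·43.50 = [16.84, 190.84].
195.9: z = 2.12, |z| > 2 → outlier.
206.3: z = 2.36, |z| > 2 → outlier.
Every other value lies within [16.84, 190.84].

195.9, 206.3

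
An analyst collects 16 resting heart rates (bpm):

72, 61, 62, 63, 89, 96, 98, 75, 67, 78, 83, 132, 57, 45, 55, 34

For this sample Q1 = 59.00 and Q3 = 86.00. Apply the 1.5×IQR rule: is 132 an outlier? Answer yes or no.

IQR = Q3 − Q1 = 86.00 − 59.00 = 27.00.
Lower fence = Q1 − 1.5·IQR = 59.00 − 40.50 = 18.50.
Upper fence = Q3 + 1.5·IQR = 86.00 + 40.50 = 126.50.
132 lies above the upper fence.

yes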